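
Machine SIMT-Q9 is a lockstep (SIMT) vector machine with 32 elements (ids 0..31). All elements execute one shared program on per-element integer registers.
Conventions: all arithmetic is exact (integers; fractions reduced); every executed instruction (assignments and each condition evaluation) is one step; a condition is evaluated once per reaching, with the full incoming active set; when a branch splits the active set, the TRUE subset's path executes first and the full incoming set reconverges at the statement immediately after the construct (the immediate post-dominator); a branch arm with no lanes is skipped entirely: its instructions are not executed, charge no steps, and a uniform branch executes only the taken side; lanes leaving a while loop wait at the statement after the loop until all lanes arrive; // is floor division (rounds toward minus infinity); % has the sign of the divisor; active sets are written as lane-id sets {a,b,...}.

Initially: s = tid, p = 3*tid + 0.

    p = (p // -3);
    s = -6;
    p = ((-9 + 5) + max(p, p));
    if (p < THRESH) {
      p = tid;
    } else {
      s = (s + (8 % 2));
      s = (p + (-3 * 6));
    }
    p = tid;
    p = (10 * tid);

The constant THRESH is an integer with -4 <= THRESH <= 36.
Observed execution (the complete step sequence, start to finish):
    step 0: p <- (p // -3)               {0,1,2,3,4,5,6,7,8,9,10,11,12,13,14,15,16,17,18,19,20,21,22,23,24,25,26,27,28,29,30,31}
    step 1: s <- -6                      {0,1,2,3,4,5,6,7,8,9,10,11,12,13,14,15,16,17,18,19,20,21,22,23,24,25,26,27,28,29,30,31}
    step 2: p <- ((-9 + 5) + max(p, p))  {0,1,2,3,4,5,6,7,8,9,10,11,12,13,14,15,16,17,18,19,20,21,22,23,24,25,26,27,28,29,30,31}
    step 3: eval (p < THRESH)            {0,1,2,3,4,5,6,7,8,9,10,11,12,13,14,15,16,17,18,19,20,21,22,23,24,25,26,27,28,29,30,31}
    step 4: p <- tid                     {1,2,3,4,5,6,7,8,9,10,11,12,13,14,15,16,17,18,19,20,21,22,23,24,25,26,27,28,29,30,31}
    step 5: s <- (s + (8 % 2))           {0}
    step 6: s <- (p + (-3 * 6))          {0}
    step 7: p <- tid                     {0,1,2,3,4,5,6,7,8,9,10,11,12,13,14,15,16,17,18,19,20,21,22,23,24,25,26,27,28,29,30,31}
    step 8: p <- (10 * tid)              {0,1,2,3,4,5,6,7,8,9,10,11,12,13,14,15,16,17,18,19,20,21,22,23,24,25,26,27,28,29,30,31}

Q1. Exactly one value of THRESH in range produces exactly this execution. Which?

Answer: THRESH = -4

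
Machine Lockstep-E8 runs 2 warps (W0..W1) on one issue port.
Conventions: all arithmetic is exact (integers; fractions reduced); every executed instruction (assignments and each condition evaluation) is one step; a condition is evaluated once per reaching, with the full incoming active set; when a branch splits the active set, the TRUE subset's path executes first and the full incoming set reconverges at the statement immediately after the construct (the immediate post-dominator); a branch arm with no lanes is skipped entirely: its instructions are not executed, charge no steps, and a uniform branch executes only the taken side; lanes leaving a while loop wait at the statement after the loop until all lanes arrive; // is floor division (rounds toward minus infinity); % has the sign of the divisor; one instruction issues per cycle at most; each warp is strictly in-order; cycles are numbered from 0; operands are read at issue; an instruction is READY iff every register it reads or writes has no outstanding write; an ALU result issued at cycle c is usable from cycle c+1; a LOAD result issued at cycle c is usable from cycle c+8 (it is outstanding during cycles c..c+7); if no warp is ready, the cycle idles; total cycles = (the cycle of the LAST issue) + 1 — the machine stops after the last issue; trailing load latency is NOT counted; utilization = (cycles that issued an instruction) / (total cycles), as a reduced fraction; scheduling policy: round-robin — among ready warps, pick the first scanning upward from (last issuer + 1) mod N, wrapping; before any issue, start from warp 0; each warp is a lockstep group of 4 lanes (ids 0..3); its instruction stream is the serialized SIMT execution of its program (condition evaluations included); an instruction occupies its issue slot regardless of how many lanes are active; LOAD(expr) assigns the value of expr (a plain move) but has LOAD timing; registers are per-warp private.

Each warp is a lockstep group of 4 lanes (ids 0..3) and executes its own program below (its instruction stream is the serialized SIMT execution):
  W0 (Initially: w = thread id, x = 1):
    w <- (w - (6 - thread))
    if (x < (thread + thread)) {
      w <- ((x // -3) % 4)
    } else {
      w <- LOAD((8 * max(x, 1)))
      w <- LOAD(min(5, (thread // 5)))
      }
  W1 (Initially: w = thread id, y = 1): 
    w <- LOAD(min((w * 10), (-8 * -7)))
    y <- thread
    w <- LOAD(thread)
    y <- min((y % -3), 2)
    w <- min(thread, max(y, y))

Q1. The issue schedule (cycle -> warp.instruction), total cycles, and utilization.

cycle 0: W0.I0
cycle 1: W1.I0
cycle 2: W0.I1
cycle 3: W1.I1
cycle 4: W0.I2
cycle 5: W0.I3
cycle 6: idle
cycle 7: idle
cycle 8: idle
cycle 9: W1.I2
cycle 10: W1.I3
cycle 11: idle
cycle 12: idle
cycle 13: W0.I4
cycle 14: idle
cycle 15: idle
cycle 16: idle
cycle 17: W1.I4

Answer: 18 cycles, utilization 5/9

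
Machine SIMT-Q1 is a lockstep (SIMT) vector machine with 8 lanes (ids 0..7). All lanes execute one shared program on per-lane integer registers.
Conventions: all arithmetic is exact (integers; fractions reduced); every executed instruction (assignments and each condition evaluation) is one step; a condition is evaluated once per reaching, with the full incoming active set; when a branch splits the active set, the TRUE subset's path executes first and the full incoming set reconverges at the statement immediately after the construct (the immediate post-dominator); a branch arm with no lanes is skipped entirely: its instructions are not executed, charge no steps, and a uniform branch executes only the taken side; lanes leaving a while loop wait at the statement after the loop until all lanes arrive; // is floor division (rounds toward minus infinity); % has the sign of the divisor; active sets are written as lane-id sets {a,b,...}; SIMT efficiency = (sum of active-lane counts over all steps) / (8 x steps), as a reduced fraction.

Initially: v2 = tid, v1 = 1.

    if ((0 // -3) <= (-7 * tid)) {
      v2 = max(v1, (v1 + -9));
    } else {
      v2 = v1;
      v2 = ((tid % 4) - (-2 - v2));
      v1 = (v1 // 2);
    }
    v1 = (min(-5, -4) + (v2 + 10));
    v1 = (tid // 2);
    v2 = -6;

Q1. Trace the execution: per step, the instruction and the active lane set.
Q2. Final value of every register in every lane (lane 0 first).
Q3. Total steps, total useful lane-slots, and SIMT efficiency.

step 0: eval ((0 // -3) <= (-7 * tid)) {0,1,2,3,4,5,6,7}
step 1: v2 <- max(v1, (v1 + -9))     {0}
step 2: v2 <- v1                     {1,2,3,4,5,6,7}
step 3: v2 <- ((tid % 4) - (-2 - v2)) {1,2,3,4,5,6,7}
step 4: v1 <- (v1 // 2)              {1,2,3,4,5,6,7}
step 5: v1 <- (min(-5, -4) + (v2 + 10)) {0,1,2,3,4,5,6,7}
step 6: v1 <- (tid // 2)             {0,1,2,3,4,5,6,7}
step 7: v2 <- -6                     {0,1,2,3,4,5,6,7}

Answer: 8 steps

v2: -6,-6,-6,-6,-6,-6,-6,-6
v1: 0,0,1,1,2,2,3,3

steps = 8; useful = 54; efficiency = 54/64 = 27/32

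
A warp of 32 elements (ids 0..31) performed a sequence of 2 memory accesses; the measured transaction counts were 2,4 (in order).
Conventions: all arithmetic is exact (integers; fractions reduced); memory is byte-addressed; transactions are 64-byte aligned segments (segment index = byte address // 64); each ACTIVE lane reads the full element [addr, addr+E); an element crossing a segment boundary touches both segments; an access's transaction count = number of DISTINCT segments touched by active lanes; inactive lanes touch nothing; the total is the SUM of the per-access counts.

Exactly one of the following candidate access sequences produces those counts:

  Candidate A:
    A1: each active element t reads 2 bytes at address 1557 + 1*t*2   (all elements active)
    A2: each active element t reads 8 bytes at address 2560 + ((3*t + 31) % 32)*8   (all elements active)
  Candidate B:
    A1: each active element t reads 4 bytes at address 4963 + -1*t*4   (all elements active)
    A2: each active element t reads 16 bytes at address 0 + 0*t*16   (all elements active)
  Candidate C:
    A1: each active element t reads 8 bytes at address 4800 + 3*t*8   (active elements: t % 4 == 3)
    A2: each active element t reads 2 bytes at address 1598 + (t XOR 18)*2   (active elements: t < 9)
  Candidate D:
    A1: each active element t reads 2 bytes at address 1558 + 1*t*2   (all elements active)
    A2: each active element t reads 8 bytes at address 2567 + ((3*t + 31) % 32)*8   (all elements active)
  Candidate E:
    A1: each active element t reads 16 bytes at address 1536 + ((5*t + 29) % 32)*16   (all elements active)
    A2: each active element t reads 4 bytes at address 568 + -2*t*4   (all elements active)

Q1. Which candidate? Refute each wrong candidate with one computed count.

B: A1 gives 3 transactions, not 2
C: A1 gives 8 transactions, not 2
D: A2 gives 5 transactions, not 4
E: A1 gives 8 transactions, not 2
A: all counts match (2,4)

Answer: A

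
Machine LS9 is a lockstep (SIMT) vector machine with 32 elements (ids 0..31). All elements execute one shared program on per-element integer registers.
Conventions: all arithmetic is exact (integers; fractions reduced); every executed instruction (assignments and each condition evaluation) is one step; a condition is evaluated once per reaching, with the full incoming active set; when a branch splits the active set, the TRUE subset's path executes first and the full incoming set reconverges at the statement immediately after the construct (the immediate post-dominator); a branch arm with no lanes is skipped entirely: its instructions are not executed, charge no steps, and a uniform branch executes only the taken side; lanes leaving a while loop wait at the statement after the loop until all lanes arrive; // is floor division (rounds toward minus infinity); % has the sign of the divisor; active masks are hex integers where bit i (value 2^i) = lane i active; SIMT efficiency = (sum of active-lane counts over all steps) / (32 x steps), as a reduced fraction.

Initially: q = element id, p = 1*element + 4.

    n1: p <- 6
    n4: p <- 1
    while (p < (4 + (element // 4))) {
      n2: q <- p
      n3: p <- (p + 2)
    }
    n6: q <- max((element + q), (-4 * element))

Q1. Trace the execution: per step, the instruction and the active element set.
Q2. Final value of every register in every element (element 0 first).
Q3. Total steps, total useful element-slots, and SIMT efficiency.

step 0: p <- 6                       0xffffffff
step 1: p <- 1                       0xffffffff
step 2: eval (p < (4 + (element // 4))) 0xffffffff
step 3: q <- p                       0xffffffff
step 4: p <- (p + 2)                 0xffffffff
step 5: eval (p < (4 + (element // 4))) 0xffffffff
step 6: q <- p                       0xffffffff
step 7: p <- (p + 2)                 0xffffffff
step 8: eval (p < (4 + (element // 4))) 0xffffffff
step 9: q <- p                       0xffffff00
step 10: p <- (p + 2)                 0xffffff00
step 11: eval (p < (4 + (element // 4))) 0xffffff00
step 12: q <- p                       0xffff0000
step 13: p <- (p + 2)                 0xffff0000
step 14: eval (p < (4 + (element // 4))) 0xffff0000
step 15: q <- p                       0xff000000
step 16: p <- (p + 2)                 0xff000000
step 17: eval (p < (4 + (element // 4))) 0xff000000
step 18: q <- max((element + q), (-4 * element)) 0xffffffff

Answer: 19 steps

q: 3,4,5,6,7,8,9,10,13,14,15,16,17,18,19,20,23,24,25,26,27,28,29,30,33,34,35,36,37,38,39,40
p: 5,5,5,5,5,5,5,5,7,7,7,7,7,7,7,7,9,9,9,9,9,9,9,9,11,11,11,11,11,11,11,11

steps = 19; useful = 464; efficiency = 464/608 = 29/38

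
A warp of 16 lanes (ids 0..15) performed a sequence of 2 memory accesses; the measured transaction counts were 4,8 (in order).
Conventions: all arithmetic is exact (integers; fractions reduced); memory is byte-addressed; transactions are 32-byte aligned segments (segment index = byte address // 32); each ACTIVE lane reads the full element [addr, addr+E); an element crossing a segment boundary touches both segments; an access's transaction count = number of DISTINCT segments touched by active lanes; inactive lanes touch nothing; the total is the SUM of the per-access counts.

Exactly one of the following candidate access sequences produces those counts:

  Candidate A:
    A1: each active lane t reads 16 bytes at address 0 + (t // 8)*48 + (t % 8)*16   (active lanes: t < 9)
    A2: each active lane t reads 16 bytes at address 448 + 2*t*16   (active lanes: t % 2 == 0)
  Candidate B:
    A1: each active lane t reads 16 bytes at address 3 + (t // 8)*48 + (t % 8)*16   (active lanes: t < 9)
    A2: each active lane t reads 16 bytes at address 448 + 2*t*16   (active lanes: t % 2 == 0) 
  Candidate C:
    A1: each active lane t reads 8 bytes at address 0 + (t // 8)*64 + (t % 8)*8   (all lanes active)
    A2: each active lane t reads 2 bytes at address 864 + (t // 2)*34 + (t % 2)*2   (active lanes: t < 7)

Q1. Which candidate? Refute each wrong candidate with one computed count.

B: A1 gives 5 transactions, not 4
C: A2 gives 4 transactions, not 8
A: all counts match (4,8)

Answer: A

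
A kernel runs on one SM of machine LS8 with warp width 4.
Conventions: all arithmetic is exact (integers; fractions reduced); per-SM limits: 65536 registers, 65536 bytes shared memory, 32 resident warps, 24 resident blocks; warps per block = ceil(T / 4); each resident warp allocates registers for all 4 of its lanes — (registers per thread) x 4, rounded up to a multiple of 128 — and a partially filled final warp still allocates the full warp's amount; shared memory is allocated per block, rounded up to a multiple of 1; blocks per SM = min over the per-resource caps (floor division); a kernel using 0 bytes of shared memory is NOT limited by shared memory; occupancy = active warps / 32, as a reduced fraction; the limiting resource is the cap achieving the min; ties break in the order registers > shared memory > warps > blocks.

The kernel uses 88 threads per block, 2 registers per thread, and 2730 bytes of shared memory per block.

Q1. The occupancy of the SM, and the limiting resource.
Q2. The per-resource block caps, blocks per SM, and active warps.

Answer: occupancy 11/16, limited by warps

registers: 23 blocks
shared memory: 24 blocks
warps: 1 block
blocks: 24 blocks

Answer: 1 block, 22 active warps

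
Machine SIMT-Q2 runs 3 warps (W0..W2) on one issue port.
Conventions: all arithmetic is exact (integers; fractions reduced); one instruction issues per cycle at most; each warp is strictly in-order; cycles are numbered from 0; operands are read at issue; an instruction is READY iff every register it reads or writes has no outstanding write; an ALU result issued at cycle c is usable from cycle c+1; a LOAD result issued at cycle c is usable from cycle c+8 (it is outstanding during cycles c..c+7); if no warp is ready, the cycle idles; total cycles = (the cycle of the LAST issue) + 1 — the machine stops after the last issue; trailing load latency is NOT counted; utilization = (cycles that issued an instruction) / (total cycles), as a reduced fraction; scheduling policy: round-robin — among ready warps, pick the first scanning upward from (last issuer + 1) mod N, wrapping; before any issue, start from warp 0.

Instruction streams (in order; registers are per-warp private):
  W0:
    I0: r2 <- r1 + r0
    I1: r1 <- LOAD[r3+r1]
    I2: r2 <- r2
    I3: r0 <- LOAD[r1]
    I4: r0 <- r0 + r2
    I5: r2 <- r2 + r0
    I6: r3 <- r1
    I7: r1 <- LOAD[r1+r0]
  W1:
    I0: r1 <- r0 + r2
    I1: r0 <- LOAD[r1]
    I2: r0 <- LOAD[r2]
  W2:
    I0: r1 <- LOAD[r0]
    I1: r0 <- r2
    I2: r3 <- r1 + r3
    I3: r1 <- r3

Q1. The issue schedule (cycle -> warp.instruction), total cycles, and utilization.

cycle 0: W0.I0
cycle 1: W1.I0
cycle 2: W2.I0
cycle 3: W0.I1
cycle 4: W1.I1
cycle 5: W2.I1
cycle 6: W0.I2
cycle 7: idle
cycle 8: idle
cycle 9: idle
cycle 10: W2.I2
cycle 11: W0.I3
cycle 12: W1.I2
cycle 13: W2.I3
cycle 14: idle
cycle 15: idle
cycle 16: idle
cycle 17: idle
cycle 18: idle
cycle 19: W0.I4
cycle 20: W0.I5
cycle 21: W0.I6
cycle 22: W0.I7

Answer: 23 cycles, utilization 15/23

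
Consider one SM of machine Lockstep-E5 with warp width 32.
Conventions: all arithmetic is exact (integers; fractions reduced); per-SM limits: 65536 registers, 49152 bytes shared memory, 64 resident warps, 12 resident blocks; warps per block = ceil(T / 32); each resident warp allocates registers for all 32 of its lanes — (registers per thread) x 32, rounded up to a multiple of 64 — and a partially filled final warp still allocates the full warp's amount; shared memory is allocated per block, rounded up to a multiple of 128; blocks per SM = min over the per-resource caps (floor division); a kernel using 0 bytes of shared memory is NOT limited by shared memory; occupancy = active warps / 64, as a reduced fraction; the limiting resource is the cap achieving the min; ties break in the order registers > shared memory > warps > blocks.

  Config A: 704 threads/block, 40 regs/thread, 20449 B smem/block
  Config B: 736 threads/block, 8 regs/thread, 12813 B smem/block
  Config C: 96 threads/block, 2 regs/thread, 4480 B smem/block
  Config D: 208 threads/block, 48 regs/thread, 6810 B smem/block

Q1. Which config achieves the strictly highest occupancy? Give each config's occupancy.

occupancies: A 11/16, B 23/32, C 15/32, D 21/32

Answer: B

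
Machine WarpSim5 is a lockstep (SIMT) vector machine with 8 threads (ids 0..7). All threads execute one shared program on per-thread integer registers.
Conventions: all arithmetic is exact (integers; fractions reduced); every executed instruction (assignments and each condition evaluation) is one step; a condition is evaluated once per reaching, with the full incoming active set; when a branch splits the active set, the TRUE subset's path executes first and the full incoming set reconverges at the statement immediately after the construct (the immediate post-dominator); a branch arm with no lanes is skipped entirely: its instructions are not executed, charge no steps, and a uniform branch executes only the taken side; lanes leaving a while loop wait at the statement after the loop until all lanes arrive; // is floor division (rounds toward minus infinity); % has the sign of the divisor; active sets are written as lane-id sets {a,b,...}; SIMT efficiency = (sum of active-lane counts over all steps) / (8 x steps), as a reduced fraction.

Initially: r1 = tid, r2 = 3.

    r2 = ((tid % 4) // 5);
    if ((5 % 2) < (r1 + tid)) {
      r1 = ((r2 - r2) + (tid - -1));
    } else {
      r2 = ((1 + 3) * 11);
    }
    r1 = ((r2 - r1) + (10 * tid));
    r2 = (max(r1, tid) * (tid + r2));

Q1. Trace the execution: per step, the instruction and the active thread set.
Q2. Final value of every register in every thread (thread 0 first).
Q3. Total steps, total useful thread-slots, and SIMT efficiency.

step 0: r2 <- ((tid % 4) // 5)       {0,1,2,3,4,5,6,7}
step 1: eval ((5 % 2) < (r1 + tid))  {0,1,2,3,4,5,6,7}
step 2: r1 <- ((r2 - r2) + (tid - -1)) {1,2,3,4,5,6,7}
step 3: r2 <- ((1 + 3) * 11)         {0}
step 4: r1 <- ((r2 - r1) + (10 * tid)) {0,1,2,3,4,5,6,7}
step 5: r2 <- (max(r1, tid) * (tid + r2)) {0,1,2,3,4,5,6,7}

Answer: 6 steps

r1: 44,8,17,26,35,44,53,62
r2: 1936,8,34,78,140,220,318,434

steps = 6; useful = 40; efficiency = 40/48 = 5/6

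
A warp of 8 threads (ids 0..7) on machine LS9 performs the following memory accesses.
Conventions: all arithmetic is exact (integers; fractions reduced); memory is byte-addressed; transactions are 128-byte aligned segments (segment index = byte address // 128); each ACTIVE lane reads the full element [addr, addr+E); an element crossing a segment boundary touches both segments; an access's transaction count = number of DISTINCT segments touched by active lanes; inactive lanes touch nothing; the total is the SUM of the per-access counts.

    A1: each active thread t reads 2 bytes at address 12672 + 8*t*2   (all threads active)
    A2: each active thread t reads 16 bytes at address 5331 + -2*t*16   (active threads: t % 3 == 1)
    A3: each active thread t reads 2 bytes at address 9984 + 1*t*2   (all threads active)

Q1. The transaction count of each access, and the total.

A1: 1 transaction
A2: 3 transactions
A3: 1 transaction

Answer: 1,3,1; total 5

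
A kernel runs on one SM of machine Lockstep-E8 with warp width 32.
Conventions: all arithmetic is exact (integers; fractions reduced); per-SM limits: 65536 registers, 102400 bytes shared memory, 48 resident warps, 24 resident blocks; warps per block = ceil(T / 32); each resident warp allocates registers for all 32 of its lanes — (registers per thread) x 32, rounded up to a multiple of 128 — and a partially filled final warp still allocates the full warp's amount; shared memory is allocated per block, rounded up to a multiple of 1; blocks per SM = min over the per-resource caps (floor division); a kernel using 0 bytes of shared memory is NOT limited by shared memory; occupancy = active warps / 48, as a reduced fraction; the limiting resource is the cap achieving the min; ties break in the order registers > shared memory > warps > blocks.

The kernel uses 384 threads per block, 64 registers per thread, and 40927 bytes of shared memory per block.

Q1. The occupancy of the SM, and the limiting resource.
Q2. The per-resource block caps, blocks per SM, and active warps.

Answer: occupancy 1/2, limited by registers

registers: 2 blocks
shared memory: 2 blocks
warps: 4 blocks
blocks: 24 blocks

Answer: 2 blocks, 24 active warps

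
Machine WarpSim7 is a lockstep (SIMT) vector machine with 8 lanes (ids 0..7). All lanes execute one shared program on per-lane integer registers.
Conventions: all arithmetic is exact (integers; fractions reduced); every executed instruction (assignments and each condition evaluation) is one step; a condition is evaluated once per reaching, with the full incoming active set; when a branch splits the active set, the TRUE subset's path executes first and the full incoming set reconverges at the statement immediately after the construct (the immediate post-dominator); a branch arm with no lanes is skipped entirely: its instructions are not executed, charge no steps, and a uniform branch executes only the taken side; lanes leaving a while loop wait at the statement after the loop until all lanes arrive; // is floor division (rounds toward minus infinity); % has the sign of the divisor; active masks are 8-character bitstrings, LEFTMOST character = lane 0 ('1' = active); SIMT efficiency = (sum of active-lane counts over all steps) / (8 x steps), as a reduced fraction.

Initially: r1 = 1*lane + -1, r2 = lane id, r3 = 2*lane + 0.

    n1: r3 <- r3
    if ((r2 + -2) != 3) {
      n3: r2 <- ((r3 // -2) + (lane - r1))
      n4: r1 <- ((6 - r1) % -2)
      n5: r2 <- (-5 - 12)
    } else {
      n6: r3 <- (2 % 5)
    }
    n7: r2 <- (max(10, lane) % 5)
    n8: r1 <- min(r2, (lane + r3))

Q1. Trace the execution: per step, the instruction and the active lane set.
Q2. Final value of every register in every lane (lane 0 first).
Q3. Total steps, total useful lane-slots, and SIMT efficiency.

step 0: r3 <- r3                     11111111
step 1: eval ((r2 + -2) != 3)        11111111
step 2: r2 <- ((r3 // -2) + (lane - r1)) 11111011
step 3: r1 <- ((6 - r1) % -2)        11111011
step 4: r2 <- (-5 - 12)              11111011
step 5: r3 <- (2 % 5)                00000100
step 6: r2 <- (max(10, lane) % 5)    11111111
step 7: r1 <- min(r2, (lane + r3))   11111111

Answer: 8 steps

r1: 0,0,0,0,0,0,0,0
r2: 0,0,0,0,0,0,0,0
r3: 0,2,4,6,8,2,12,14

steps = 8; useful = 54; efficiency = 54/64 = 27/32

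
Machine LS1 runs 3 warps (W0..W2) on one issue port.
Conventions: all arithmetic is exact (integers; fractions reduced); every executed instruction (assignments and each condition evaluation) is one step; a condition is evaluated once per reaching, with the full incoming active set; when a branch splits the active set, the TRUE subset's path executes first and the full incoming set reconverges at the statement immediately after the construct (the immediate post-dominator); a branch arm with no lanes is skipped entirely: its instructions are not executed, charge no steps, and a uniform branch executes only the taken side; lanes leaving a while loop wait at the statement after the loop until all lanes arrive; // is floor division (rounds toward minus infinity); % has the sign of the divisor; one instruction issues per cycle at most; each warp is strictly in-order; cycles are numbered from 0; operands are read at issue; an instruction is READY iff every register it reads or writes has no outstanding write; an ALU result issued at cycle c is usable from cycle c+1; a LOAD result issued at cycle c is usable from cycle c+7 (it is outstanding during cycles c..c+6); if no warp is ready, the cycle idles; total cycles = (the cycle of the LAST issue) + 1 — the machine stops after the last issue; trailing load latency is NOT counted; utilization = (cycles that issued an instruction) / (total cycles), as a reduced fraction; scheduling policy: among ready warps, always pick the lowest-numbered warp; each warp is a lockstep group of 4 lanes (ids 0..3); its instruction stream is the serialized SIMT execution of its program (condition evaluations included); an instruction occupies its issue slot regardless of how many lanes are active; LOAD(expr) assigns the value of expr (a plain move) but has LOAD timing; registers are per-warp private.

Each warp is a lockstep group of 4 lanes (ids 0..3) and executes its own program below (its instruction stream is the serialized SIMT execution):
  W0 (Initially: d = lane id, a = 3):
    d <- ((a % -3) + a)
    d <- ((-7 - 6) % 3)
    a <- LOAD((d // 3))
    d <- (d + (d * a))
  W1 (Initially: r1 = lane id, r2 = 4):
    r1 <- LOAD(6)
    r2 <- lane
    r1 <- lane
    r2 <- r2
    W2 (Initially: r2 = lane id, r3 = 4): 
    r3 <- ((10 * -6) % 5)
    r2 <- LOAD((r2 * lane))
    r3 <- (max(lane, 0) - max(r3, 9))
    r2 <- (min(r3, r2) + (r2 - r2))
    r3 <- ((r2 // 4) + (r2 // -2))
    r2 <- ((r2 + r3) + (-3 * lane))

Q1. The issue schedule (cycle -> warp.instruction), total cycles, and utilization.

cycle 0: W0.I0
cycle 1: W0.I1
cycle 2: W0.I2
cycle 3: W1.I0
cycle 4: W1.I1
cycle 5: W2.I0
cycle 6: W2.I1
cycle 7: W2.I2
cycle 8: idle
cycle 9: W0.I3
cycle 10: W1.I2
cycle 11: W1.I3
cycle 12: idle
cycle 13: W2.I3
cycle 14: W2.I4
cycle 15: W2.I5

Answer: 16 cycles, utilization 7/8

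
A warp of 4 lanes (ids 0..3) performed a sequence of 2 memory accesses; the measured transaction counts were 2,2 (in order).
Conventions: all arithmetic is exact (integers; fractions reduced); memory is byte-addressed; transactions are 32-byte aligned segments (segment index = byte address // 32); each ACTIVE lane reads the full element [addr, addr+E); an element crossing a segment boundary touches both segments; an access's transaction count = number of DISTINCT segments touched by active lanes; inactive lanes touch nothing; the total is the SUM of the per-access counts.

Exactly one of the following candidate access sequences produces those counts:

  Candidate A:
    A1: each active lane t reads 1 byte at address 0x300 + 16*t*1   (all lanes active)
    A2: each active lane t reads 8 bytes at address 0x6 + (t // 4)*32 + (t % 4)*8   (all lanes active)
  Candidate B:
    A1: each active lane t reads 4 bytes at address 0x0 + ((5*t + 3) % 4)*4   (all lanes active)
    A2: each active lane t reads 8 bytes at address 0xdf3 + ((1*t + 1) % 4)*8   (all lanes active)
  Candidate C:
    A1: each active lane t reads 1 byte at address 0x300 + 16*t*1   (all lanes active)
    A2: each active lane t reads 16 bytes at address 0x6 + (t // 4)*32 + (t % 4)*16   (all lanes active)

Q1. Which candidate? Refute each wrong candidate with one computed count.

B: A1 gives 1 transaction, not 2
C: A2 gives 3 transactions, not 2
A: all counts match (2,2)

Answer: A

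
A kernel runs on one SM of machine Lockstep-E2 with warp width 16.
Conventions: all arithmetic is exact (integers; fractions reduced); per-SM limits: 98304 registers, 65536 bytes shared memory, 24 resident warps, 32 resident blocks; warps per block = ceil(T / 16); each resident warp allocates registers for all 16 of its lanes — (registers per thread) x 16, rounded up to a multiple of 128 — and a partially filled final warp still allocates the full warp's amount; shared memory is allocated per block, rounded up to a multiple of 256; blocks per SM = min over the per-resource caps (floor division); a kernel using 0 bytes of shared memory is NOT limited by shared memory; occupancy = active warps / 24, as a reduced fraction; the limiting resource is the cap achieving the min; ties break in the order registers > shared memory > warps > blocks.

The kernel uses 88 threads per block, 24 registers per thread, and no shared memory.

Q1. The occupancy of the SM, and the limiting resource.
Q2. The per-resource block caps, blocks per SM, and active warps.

Answer: occupancy 1, limited by warps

registers: 42 blocks
shared memory: no limit (kernel uses none)
warps: 4 blocks
blocks: 32 blocks

Answer: 4 blocks, 24 active warps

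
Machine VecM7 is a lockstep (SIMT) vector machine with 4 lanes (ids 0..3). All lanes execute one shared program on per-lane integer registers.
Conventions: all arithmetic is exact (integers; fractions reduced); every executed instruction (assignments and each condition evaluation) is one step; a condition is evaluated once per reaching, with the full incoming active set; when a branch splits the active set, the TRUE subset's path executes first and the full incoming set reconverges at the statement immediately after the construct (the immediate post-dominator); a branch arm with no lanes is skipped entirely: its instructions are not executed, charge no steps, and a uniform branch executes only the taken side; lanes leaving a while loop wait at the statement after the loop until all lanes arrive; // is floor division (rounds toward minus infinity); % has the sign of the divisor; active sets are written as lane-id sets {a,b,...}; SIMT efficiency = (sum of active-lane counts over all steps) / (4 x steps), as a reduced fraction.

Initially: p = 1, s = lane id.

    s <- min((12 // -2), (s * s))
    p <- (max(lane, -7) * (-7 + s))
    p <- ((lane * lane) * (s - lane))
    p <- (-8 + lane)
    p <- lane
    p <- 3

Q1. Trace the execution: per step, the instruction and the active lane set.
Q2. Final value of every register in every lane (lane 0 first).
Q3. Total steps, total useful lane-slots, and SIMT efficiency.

step 0: s <- min((12 // -2), (s * s)) {0,1,2,3}
step 1: p <- (max(lane, -7) * (-7 + s)) {0,1,2,3}
step 2: p <- ((lane * lane) * (s - lane)) {0,1,2,3}
step 3: p <- (-8 + lane)             {0,1,2,3}
step 4: p <- lane                    {0,1,2,3}
step 5: p <- 3                       {0,1,2,3}

Answer: 6 steps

p: 3,3,3,3
s: -6,-6,-6,-6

steps = 6; useful = 24; efficiency = 24/24 = 1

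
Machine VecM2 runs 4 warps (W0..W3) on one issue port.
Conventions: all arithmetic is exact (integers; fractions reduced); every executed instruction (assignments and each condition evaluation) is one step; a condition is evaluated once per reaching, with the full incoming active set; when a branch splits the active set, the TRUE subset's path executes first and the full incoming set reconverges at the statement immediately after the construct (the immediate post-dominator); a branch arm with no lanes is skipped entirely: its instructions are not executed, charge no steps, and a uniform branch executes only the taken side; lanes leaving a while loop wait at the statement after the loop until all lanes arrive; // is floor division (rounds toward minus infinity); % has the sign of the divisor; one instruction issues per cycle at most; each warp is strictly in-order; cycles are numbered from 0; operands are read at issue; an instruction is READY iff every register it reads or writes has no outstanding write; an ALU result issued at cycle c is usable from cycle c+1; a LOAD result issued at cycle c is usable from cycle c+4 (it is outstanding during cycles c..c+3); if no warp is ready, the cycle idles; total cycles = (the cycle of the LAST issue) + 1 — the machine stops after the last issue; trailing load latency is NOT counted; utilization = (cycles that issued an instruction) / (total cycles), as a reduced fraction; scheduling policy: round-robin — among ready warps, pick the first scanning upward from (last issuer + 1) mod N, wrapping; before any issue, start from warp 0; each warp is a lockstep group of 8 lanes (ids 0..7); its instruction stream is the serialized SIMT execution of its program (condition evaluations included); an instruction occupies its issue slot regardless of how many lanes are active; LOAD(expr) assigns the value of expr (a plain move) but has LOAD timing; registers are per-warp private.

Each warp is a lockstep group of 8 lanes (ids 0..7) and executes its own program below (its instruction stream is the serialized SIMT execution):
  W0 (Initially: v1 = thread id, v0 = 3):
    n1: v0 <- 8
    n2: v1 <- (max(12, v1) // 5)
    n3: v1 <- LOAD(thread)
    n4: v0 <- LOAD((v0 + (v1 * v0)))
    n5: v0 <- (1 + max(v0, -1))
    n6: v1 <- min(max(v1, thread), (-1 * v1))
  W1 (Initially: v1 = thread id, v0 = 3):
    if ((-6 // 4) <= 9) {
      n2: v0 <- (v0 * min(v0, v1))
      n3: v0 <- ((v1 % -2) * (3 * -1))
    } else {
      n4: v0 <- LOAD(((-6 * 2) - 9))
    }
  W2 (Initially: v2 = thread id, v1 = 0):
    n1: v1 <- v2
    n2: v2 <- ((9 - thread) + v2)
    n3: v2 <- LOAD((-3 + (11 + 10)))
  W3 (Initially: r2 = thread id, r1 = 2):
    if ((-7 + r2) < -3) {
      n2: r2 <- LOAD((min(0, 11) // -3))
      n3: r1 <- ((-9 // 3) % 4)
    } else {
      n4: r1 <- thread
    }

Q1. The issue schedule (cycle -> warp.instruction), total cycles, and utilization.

cycle 0: W0.I0
cycle 1: W1.I0
cycle 2: W2.I0
cycle 3: W3.I0
cycle 4: W0.I1
cycle 5: W1.I1
cycle 6: W2.I1
cycle 7: W3.I1
cycle 8: W0.I2
cycle 9: W1.I2
cycle 10: W2.I2
cycle 11: W3.I2
cycle 12: W0.I3
cycle 13: W3.I3
cycle 14: idle
cycle 15: idle
cycle 16: W0.I4
cycle 17: W0.I5

Answer: 18 cycles, utilization 8/9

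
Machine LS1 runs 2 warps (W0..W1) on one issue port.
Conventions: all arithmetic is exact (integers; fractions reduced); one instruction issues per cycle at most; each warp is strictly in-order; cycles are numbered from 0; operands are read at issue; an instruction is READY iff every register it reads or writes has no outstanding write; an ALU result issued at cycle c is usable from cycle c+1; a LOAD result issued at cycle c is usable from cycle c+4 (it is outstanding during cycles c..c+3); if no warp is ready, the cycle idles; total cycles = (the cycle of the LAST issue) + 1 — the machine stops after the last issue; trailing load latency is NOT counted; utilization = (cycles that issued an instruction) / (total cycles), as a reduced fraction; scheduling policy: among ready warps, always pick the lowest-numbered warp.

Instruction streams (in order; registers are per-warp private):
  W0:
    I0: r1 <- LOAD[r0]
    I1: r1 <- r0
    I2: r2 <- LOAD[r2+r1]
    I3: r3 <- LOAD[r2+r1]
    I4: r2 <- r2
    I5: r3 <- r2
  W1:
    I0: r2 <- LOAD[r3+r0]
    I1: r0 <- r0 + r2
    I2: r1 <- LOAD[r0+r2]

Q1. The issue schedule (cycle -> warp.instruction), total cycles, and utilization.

cycle 0: W0.I0
cycle 1: W1.I0
cycle 2: idle
cycle 3: idle
cycle 4: W0.I1
cycle 5: W0.I2
cycle 6: W1.I1
cycle 7: W1.I2
cycle 8: idle
cycle 9: W0.I3
cycle 10: W0.I4
cycle 11: idle
cycle 12: idle
cycle 13: W0.I5

Answer: 14 cycles, utilization 9/14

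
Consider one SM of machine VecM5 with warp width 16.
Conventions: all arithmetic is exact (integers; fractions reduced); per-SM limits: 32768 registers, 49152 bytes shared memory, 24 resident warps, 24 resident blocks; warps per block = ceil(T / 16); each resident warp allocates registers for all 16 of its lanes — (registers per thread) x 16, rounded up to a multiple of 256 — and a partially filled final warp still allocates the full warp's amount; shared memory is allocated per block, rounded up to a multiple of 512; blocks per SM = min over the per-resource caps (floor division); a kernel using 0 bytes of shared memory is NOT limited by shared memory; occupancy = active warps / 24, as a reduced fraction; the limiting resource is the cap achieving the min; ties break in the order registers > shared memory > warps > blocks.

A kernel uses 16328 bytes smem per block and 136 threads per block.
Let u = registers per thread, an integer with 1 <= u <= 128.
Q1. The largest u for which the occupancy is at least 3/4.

Answer: u = 112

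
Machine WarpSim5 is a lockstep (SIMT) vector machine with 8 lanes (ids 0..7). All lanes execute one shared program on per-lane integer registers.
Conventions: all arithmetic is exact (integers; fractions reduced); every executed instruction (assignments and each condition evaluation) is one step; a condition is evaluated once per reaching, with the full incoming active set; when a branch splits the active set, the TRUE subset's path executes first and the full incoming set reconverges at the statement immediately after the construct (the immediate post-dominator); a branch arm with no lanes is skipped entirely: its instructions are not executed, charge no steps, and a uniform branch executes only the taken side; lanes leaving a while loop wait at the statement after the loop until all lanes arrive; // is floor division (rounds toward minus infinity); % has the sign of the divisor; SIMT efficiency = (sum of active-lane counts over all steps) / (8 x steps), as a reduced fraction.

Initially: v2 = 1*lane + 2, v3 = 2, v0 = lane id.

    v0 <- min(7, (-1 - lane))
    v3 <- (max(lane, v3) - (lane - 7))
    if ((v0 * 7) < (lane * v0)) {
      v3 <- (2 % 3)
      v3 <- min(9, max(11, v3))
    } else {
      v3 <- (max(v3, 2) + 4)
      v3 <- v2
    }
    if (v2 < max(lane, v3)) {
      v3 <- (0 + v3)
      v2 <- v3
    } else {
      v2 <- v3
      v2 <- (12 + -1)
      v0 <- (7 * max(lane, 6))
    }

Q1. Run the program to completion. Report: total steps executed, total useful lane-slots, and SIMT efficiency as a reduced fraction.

Answer: 13 steps, 65 useful, 5/8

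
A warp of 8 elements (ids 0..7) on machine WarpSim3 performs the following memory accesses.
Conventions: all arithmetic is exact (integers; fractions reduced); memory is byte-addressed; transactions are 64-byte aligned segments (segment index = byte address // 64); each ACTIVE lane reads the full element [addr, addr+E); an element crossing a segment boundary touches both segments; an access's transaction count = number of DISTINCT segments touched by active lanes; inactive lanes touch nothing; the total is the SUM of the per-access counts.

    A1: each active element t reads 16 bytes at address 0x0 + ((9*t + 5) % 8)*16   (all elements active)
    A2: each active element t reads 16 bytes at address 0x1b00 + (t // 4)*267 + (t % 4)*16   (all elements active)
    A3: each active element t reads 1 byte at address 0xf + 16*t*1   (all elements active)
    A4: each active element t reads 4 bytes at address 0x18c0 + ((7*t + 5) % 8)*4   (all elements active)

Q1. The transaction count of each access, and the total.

A1: 2 transactions
A2: 3 transactions
A3: 2 transactions
A4: 1 transaction

Answer: 2,3,2,1; total 8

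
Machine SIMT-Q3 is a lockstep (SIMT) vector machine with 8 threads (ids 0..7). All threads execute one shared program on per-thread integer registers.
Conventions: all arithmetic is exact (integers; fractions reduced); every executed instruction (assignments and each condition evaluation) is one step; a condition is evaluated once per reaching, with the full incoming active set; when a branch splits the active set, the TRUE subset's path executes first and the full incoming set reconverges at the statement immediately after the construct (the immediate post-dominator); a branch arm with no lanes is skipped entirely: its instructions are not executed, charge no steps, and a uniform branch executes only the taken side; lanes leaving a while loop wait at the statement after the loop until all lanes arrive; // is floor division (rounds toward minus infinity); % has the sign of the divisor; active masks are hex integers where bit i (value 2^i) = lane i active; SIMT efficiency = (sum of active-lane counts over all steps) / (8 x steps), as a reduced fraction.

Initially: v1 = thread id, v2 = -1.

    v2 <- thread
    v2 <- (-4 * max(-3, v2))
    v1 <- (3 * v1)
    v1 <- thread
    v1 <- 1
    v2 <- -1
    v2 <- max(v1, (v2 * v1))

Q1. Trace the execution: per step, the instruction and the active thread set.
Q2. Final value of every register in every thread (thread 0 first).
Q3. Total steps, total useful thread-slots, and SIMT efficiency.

step 0: v2 <- thread                 0xff
step 1: v2 <- (-4 * max(-3, v2))     0xff
step 2: v1 <- (3 * v1)               0xff
step 3: v1 <- thread                 0xff
step 4: v1 <- 1                      0xff
step 5: v2 <- -1                     0xff
step 6: v2 <- max(v1, (v2 * v1))     0xff

Answer: 7 steps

v1: 1,1,1,1,1,1,1,1
v2: 1,1,1,1,1,1,1,1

steps = 7; useful = 56; efficiency = 56/56 = 1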